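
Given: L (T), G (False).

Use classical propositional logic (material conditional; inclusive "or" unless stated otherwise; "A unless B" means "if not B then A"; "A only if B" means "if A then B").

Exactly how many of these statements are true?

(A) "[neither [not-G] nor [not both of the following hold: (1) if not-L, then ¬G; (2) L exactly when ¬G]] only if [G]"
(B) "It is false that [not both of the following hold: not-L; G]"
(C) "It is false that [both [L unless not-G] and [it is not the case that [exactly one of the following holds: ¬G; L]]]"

(A): In symbols: (not G nor ((not L -> not G) nand (L iff not G))) -> G

not G = not False = True
not L = not True = False
not G = not False = True
not L -> not G = False -> True = True
not G = not False = True
L iff not G = True iff True = True
(not L -> not G) nand (L iff not G) = True nand True = False
not G nor ((not L -> not G) nand (L iff not G)) = True nor False = False
(not G nor ((not L -> not G) nand (L iff not G))) -> G = False -> False = True
Thus (A) is true.

(B): Parsed as not (not L nand G)

not L = not True = False
not L nand G = False nand False = True
not (not L nand G) = not True = False
Hence (B) is false.

(C): In symbols: not ((L or not G) and not (not G xor L))

not G = not False = True
L or not G = True or True = True
not G = not False = True
not G xor L = True xor True = False
not (not G xor L) = not False = True
(L or not G) and not (not G xor L) = True and True = True
not ((L or not G) and not (not G xor L)) = not True = False
Thus (C) is false.

True statements: 1 ((A)).

1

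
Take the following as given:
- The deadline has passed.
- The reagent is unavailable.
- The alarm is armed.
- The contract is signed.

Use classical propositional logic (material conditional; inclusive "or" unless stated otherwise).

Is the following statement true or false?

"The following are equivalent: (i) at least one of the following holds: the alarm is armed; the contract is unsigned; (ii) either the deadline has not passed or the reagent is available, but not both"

The statement is false.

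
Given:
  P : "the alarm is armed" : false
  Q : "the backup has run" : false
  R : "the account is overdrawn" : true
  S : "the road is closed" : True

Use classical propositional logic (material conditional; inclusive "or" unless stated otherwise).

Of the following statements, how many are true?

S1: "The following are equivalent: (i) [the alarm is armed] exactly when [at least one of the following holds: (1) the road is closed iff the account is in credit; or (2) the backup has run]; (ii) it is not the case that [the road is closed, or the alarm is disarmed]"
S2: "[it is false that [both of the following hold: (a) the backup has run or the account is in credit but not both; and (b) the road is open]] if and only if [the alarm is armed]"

S1: In symbols: (P iff ((S iff not R) or Q)) iff not (S or not P)

not R = not True = False
S iff not R = True iff False = False
(S iff not R) or Q = False or False = False
P iff ((S iff not R) or Q) = False iff False = True
not P = not False = True
S or not P = True or True = True
not (S or not P) = not True = False
(P iff ((S iff not R) or Q)) iff not (S or not P) = True iff False = False
Thus S1 is false.

S2: This is not ((Q xor not R) and not S) iff P.

not R = not True = False
Q xor not R = False xor False = False
not S = not True = False
(Q xor not R) and not S = False and False = False
not ((Q xor not R) and not S) = not False = True
not ((Q xor not R) and not S) iff P = True iff False = False
Thus S2 is false.

Count: 0.

0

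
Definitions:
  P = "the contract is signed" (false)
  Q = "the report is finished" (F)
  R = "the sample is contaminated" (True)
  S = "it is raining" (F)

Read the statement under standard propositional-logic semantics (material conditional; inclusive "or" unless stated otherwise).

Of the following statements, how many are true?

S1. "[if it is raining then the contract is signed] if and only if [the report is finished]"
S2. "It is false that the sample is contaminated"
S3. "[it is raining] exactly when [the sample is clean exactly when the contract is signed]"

0

S1: Parsed as (S → P) ↔ Q

S → P = F → F = T
(S → P) ↔ Q = T ↔ F = F
So S1 is false.

S2: In symbols: ¬R

¬R = ¬T = F
Hence S2 is false.

S3: This is S ↔ (¬R ↔ P).

¬R = ¬T = F
¬R ↔ P = F ↔ F = T
S ↔ (¬R ↔ P) = F ↔ T = F
Hence S3 is false.

True statements: 0 (none).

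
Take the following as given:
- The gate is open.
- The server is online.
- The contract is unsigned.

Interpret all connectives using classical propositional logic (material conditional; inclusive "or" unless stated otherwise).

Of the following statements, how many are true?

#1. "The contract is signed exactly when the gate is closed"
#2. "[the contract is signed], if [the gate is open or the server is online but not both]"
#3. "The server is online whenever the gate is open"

3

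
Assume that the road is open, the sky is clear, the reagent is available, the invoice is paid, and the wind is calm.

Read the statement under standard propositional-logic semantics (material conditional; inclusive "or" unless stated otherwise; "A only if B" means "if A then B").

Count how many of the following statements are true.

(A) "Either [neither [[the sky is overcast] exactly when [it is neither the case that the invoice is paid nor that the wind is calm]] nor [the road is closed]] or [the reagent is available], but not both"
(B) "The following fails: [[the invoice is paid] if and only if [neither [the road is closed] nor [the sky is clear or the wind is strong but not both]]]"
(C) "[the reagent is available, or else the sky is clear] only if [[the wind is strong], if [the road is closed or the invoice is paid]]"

2

Let N = "the sky is overcast" (F), D = "the invoice is paid" (T), W = "the wind is strong" (F), Q = "the road is closed" (F), L = "the reagent is available" (T).

(A): This is ((N <-> (D nor ~W)) nor Q) xor L.

~W = ~F = T
D nor ~W = T nor T = F
N <-> (D nor ~W) = F <-> F = T
(N <-> (D nor ~W)) nor Q = T nor F = F
((N <-> (D nor ~W)) nor Q) xor L = F xor T = T
Thus (A) is true.

(B): Parsed as ~(D <-> (Q nor (~N xor W)))

~N = ~F = T
~N xor W = T xor F = T
Q nor (~N xor W) = F nor T = F
D <-> (Q nor (~N xor W)) = T <-> F = F
~(D <-> (Q nor (~N xor W))) = ~F = T
Hence (B) is true.

(C): Formalization: (L | ~N) -> ((Q | D) -> W)

~N = ~F = T
L | ~N = T | T = T
Q | D = F | T = T
(Q | D) -> W = T -> F = F
(L | ~N) -> ((Q | D) -> W) = T -> F = F
So (C) is false.

True statements: 2 ((A), (B)).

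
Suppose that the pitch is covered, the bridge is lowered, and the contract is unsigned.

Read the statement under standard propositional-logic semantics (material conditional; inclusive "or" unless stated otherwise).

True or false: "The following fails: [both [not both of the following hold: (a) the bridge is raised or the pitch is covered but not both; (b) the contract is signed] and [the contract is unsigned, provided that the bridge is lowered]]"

Let Q = "the bridge is raised" (F), P = "the pitch is covered" (T), R = "the contract is signed" (F).
Parsed as ¬(((Q ⊕ P) ↑ R) ∧ (¬Q → ¬R))

Q ⊕ P = F ⊕ T = T
(Q ⊕ P) ↑ R = T ↑ F = T
¬Q = ¬F = T
¬R = ¬F = T
¬Q → ¬R = T → T = T
((Q ⊕ P) ↑ R) ∧ (¬Q → ¬R) = T ∧ T = T
¬(((Q ⊕ P) ↑ R) ∧ (¬Q → ¬R)) = ¬T = F

False.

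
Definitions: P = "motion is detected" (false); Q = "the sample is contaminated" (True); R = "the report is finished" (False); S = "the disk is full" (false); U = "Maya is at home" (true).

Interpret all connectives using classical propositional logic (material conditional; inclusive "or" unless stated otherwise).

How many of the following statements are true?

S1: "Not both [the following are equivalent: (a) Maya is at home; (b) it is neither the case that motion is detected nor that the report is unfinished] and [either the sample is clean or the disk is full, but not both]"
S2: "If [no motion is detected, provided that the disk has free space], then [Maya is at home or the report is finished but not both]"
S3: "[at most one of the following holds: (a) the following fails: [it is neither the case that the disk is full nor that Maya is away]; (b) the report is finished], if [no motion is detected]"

S1: Parsed as (U iff (P nor not R)) nand (not Q xor S)

not R = not False = True
P nor not R = False nor True = False
U iff (P nor not R) = True iff False = False
not Q = not True = False
not Q xor S = False xor False = False
(U iff (P nor not R)) nand (not Q xor S) = False nand False = True
Hence S1 is true.

S2: Formalization: (not S -> not P) -> (U xor R)

not S = not False = True
not P = not False = True
not S -> not P = True -> True = True
U xor R = True xor False = True
(not S -> not P) -> (U xor R) = True -> True = True
So S2 is true.

S3: Parsed as not P -> (not (S nor not U) nand R)

not P = not False = True
not U = not True = False
S nor not U = False nor False = True
not (S nor not U) = not True = False
not (S nor not U) nand R = False nand False = True
not P -> (not (S nor not U) nand R) = True -> True = True
So S3 is true.

3 of the 3 statements are true.

3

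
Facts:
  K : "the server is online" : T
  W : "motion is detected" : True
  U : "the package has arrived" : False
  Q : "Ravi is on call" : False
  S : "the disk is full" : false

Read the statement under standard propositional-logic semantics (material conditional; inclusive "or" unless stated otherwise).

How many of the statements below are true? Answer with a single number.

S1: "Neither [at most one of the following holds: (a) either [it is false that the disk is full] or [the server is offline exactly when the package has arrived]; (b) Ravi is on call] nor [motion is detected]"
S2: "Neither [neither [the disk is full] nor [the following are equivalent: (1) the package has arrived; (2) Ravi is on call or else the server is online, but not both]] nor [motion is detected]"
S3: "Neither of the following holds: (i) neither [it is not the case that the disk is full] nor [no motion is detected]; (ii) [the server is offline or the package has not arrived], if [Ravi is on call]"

S1: In symbols: ((not S or (not K iff U)) nand Q) nor W

not S = not False = True
not K = not True = False
not K iff U = False iff False = True
not S or (not K iff U) = True or True = True
(not S or (not K iff U)) nand Q = True nand False = True
((not S or (not K iff U)) nand Q) nor W = True nor True = False
So S1 is false.

S2: Formalization: (S nor (U iff (Q xor K))) nor W

Q xor K = False xor True = True
U iff (Q xor K) = False iff True = False
S nor (U iff (Q xor K)) = False nor False = True
(S nor (U iff (Q xor K))) nor W = True nor True = False
So S2 is false.

S3: In symbols: (not S nor not W) nor (Q -> (not K or not U))

not S = not False = True
not W = not True = False
not S nor not W = True nor False = False
not K = not True = False
not U = not False = True
not K or not U = False or True = True
Q -> (not K or not U) = False -> True = True
(not S nor not W) nor (Q -> (not K or not U)) = False nor True = False
Thus S3 is false.

0 of the 3 statements are true (none).

0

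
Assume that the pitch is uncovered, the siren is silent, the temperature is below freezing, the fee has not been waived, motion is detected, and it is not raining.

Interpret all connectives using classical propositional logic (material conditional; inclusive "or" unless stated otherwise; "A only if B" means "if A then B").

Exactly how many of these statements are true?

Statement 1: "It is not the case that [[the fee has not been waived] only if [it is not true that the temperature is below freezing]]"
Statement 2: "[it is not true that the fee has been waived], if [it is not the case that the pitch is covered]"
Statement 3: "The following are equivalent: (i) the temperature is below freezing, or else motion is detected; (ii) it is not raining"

Let Q = "the fee has been waived" (F), D = "the temperature is below freezing" (T), M = "the pitch is covered" (F), H = "motion is detected" (T), R = "it is raining" (F).

Statement 1: Parsed as ~(~Q -> ~D)

~Q = ~F = T
~D = ~T = F
~Q -> ~D = T -> F = F
~(~Q -> ~D) = ~F = T
Hence Statement 1 is true.

Statement 2: Formalization: ~M -> ~Q

~M = ~F = T
~Q = ~F = T
~M -> ~Q = T -> T = T
Hence Statement 2 is true.

Statement 3: This is (D | H) <-> ~R.

D | H = T | T = T
~R = ~F = T
(D | H) <-> ~R = T <-> T = T
Thus Statement 3 is true.

3 of the 3 statements are true (Statement 1, Statement 2, Statement 3).

3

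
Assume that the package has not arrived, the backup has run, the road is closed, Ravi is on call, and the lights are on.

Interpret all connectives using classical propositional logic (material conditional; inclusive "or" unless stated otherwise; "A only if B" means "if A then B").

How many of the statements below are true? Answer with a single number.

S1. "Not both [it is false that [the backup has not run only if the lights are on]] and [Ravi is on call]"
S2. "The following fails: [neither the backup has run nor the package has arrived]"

Let Q = "the backup has run" (T), U = "the lights are on" (T), S = "Ravi is on call" (T), P = "the package has arrived" (F).

S1: This is ¬(¬Q → U) ↑ S.

¬Q = ¬T = F
¬Q → U = F → T = T
¬(¬Q → U) = ¬T = F
¬(¬Q → U) ↑ S = F ↑ T = T
Thus S1 is true.

S2: In symbols: ¬(Q ↓ P)

Q ↓ P = T ↓ F = F
¬(Q ↓ P) = ¬F = T
Hence S2 is true.

Count: 2.

2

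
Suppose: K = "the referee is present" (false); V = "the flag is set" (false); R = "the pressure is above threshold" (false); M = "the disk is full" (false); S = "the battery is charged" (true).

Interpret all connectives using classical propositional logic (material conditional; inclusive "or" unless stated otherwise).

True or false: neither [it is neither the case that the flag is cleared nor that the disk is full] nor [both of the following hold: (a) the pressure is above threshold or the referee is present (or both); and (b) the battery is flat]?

The statement is true.

Formalization: (not V nor M) nor ((R or K) and not S)

not V = not False = True
not V nor M = True nor False = False
R or K = False or False = False
not S = not True = False
(R or K) and not S = False and False = False
(not V nor M) nor ((R or K) and not S) = False nor False = True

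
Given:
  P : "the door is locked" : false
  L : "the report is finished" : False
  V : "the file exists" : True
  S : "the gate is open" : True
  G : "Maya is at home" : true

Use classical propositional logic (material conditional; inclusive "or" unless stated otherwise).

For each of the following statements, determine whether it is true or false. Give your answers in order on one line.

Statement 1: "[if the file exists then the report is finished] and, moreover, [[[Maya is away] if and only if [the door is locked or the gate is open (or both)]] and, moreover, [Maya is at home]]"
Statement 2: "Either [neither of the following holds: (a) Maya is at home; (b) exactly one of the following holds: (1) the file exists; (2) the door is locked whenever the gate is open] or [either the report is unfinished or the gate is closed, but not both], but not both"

Statement 1: Parsed as (V → L) ∧ ((¬G ↔ (P ∨ S)) ∧ G)

V → L = T → F = F
¬G = ¬T = F
P ∨ S = F ∨ T = T
¬G ↔ (P ∨ S) = F ↔ T = F
(¬G ↔ (P ∨ S)) ∧ G = F ∧ T = F
(V → L) ∧ ((¬G ↔ (P ∨ S)) ∧ G) = F ∧ F = F
Thus Statement 1 is false.

Statement 2: This is (G ↓ (V ⊕ (S → P))) ⊕ (¬L ⊕ ¬S).

S → P = T → F = F
V ⊕ (S → P) = T ⊕ F = T
G ↓ (V ⊕ (S → P)) = T ↓ T = F
¬L = ¬F = T
¬S = ¬T = F
¬L ⊕ ¬S = T ⊕ F = T
(G ↓ (V ⊕ (S → P))) ⊕ (¬L ⊕ ¬S) = F ⊕ T = T
Thus Statement 2 is true.

Statement 1 False; Statement 2 True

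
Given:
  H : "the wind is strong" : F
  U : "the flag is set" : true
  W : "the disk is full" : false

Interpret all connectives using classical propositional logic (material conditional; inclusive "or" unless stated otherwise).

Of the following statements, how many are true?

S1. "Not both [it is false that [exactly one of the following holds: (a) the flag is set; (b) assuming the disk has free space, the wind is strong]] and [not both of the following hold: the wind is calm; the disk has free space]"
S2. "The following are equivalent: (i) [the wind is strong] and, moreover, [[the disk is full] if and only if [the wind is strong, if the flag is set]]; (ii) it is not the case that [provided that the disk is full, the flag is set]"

S1: In symbols: ¬(U ⊕ (¬W → H)) ↑ (¬H ↑ ¬W)

¬W = ¬F = T
¬W → H = T → F = F
U ⊕ (¬W → H) = T ⊕ F = T
¬(U ⊕ (¬W → H)) = ¬T = F
¬H = ¬F = T
¬W = ¬F = T
¬H ↑ ¬W = T ↑ T = F
¬(U ⊕ (¬W → H)) ↑ (¬H ↑ ¬W) = F ↑ F = T
So S1 is true.

S2: This is (H ∧ (W ↔ (U → H))) ↔ ¬(W → U).

U → H = T → F = F
W ↔ (U → H) = F ↔ F = T
H ∧ (W ↔ (U → H)) = F ∧ T = F
W → U = F → T = T
¬(W → U) = ¬T = F
(H ∧ (W ↔ (U → H))) ↔ ¬(W → U) = F ↔ F = T
Thus S2 is true.

Count: 2.

2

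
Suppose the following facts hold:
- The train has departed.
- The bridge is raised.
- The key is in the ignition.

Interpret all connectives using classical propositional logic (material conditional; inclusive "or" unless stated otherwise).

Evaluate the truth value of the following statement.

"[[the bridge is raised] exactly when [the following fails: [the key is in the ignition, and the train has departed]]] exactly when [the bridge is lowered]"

Let S = "the bridge is raised" (T), G = "the key is in the ignition" (T), Q = "the train has departed" (T).
Parsed as (S <-> ~(G & Q)) <-> ~S

G & Q = T & T = T
~(G & Q) = ~T = F
S <-> ~(G & Q) = T <-> F = F
~S = ~T = F
(S <-> ~(G & Q)) <-> ~S = F <-> F = T

The statement is true.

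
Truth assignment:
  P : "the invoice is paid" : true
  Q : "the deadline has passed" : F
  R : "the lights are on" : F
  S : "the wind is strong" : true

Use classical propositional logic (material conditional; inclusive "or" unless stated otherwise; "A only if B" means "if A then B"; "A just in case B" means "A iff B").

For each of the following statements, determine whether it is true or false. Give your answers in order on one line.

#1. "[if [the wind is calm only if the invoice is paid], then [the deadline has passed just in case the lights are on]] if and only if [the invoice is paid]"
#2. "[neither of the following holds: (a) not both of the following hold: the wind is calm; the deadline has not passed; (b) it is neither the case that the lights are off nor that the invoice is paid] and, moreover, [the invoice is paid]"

#1 True; #2 False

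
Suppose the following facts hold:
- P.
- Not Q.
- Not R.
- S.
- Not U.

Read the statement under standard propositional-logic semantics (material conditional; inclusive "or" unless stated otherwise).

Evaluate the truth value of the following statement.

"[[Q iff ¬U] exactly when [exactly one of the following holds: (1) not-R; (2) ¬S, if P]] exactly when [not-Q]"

False.

Parsed as ((Q iff not U) iff (not R xor (P -> not S))) iff not Q

not U = not False = True
Q iff not U = False iff True = False
not R = not False = True
not S = not True = False
P -> not S = True -> False = False
not R xor (P -> not S) = True xor False = True
(Q iff not U) iff (not R xor (P -> not S)) = False iff True = False
not Q = not False = True
((Q iff not U) iff (not R xor (P -> not S))) iff not Q = False iff True = False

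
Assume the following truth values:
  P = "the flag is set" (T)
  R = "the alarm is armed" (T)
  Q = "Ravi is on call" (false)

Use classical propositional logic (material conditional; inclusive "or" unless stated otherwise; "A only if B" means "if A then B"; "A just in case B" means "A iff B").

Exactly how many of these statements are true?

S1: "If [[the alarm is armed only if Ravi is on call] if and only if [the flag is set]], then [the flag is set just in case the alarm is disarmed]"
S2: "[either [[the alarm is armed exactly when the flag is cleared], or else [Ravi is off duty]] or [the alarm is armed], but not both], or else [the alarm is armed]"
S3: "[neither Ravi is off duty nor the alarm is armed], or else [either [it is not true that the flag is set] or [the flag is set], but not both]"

3

S1: This is ((R → Q) ↔ P) → (P ↔ ¬R).

R → Q = T → F = F
(R → Q) ↔ P = F ↔ T = F
¬R = ¬T = F
P ↔ ¬R = T ↔ F = F
((R → Q) ↔ P) → (P ↔ ¬R) = F → F = T
Hence S1 is true.

S2: Parsed as (((R ↔ ¬P) ∨ ¬Q) ⊕ R) ∨ R

¬P = ¬T = F
R ↔ ¬P = T ↔ F = F
¬Q = ¬F = T
(R ↔ ¬P) ∨ ¬Q = F ∨ T = T
((R ↔ ¬P) ∨ ¬Q) ⊕ R = T ⊕ T = F
(((R ↔ ¬P) ∨ ¬Q) ⊕ R) ∨ R = F ∨ T = T
So S2 is true.

S3: In symbols: (¬Q ↓ R) ∨ (¬P ⊕ P)

¬Q = ¬F = T
¬Q ↓ R = T ↓ T = F
¬P = ¬T = F
¬P ⊕ P = F ⊕ T = T
(¬Q ↓ R) ∨ (¬P ⊕ P) = F ∨ T = T
So S3 is true.

True statements: 3 (S1, S2, S3).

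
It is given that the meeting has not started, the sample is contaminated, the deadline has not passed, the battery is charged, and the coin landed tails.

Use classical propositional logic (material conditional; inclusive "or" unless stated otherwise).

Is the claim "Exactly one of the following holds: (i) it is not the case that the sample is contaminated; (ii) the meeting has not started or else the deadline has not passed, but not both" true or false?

False.

Let Q = "the sample is contaminated" (True), P = "the meeting has started" (False), R = "the deadline has passed" (False).
In symbols: not Q xor (not P xor not R)

not Q = not True = False
not P = not False = True
not R = not False = True
not P xor not R = True xor True = False
not Q xor (not P xor not R) = False xor False = False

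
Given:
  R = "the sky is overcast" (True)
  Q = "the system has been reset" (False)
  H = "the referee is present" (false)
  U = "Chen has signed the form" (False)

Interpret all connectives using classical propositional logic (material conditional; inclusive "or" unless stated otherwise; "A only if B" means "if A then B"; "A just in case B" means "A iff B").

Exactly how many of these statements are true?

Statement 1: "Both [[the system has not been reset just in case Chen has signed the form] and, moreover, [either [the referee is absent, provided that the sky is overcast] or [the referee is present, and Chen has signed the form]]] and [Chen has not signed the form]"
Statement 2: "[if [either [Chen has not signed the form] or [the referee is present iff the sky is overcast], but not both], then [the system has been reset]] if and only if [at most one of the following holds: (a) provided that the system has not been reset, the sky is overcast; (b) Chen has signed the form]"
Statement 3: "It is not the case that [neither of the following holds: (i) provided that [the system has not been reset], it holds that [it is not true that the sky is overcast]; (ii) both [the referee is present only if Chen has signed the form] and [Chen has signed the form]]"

0

Statement 1: Parsed as ((~Q <-> U) & ((R -> ~H) | (H & U))) & ~U

~Q = ~F = T
~Q <-> U = T <-> F = F
~H = ~F = T
R -> ~H = T -> T = T
H & U = F & F = F
(R -> ~H) | (H & U) = T | F = T
(~Q <-> U) & ((R -> ~H) | (H & U)) = F & T = F
~U = ~F = T
((~Q <-> U) & ((R -> ~H) | (H & U))) & ~U = F & T = F
Hence Statement 1 is false.

Statement 2: Parsed as ((~U xor (H <-> R)) -> Q) <-> ((~Q -> R) nand U)

~U = ~F = T
H <-> R = F <-> T = F
~U xor (H <-> R) = T xor F = T
(~U xor (H <-> R)) -> Q = T -> F = F
~Q = ~F = T
~Q -> R = T -> T = T
(~Q -> R) nand U = T nand F = T
((~U xor (H <-> R)) -> Q) <-> ((~Q -> R) nand U) = F <-> T = F
So Statement 2 is false.

Statement 3: In symbols: ~((~Q -> ~R) nor ((H -> U) & U))

~Q = ~F = T
~R = ~T = F
~Q -> ~R = T -> F = F
H -> U = F -> F = T
(H -> U) & U = T & F = F
(~Q -> ~R) nor ((H -> U) & U) = F nor F = T
~((~Q -> ~R) nor ((H -> U) & U)) = ~T = F
So Statement 3 is false.

Count: 0.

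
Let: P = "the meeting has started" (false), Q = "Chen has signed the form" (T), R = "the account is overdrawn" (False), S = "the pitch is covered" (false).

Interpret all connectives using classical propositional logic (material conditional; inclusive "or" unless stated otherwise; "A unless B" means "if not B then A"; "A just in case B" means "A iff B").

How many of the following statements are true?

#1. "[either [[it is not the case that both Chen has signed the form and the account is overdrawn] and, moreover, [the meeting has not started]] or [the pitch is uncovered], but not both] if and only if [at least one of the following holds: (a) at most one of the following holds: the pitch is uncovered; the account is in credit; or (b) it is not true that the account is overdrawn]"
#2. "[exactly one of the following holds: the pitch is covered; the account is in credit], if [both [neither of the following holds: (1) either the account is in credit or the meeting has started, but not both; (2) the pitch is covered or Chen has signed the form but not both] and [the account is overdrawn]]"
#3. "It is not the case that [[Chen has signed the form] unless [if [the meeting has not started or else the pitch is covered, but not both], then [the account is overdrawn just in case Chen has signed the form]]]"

1

#1: Parsed as (((Q nand R) and not P) xor not S) iff ((not S nand not R) or not R)

Q nand R = True nand False = True
not P = not False = True
(Q nand R) and not P = True and True = True
not S = not False = True
((Q nand R) and not P) xor not S = True xor True = False
not S = not False = True
not R = not False = True
not S nand not R = True nand True = False
not R = not False = True
(not S nand not R) or not R = False or True = True
(((Q nand R) and not P) xor not S) iff ((not S nand not R) or not R) = False iff True = False
Thus #1 is false.

#2: Parsed as (((not R xor P) nor (S xor Q)) and R) -> (S xor not R)

not R = not False = True
not R xor P = True xor False = True
S xor Q = False xor True = True
(not R xor P) nor (S xor Q) = True nor True = False
((not R xor P) nor (S xor Q)) and R = False and False = False
not R = not False = True
S xor not R = False xor True = True
(((not R xor P) nor (S xor Q)) and R) -> (S xor not R) = False -> True = True
Thus #2 is true.

#3: In symbols: not (Q or ((not P xor S) -> (R iff Q)))

not P = not False = True
not P xor S = True xor False = True
R iff Q = False iff True = False
(not P xor S) -> (R iff Q) = True -> False = False
Q or ((not P xor S) -> (R iff Q)) = True or False = True
not (Q or ((not P xor S) -> (R iff Q))) = not True = False
Thus #3 is false.

1 of the 3 statements is true (#2).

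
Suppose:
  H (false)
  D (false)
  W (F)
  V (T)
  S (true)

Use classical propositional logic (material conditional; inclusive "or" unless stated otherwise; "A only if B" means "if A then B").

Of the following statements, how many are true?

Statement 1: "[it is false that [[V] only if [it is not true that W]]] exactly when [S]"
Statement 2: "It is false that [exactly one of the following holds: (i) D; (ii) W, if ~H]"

Statement 1: This is not (V -> not W) iff S.

not W = not False = True
V -> not W = True -> True = True
not (V -> not W) = not True = False
not (V -> not W) iff S = False iff True = False
Hence Statement 1 is false.

Statement 2: Parsed as not (D xor (not H -> W))

not H = not False = True
not H -> W = True -> False = False
D xor (not H -> W) = False xor False = False
not (D xor (not H -> W)) = not False = True
Thus Statement 2 is true.

1 of the 2 statements is true.

1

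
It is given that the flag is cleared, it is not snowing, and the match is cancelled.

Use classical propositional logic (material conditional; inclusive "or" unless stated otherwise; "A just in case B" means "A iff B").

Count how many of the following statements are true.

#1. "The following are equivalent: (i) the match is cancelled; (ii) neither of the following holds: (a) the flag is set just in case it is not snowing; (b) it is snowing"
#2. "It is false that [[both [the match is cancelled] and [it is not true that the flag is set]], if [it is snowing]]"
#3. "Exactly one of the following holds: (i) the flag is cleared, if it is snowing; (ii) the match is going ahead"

2

Let M = "the match is cancelled" (T), N = "the flag is set" (F), U = "it is snowing" (F).

#1: Parsed as M ↔ ((N ↔ ¬U) ↓ U)

¬U = ¬F = T
N ↔ ¬U = F ↔ T = F
(N ↔ ¬U) ↓ U = F ↓ F = T
M ↔ ((N ↔ ¬U) ↓ U) = T ↔ T = T
Thus #1 is true.

#2: Formalization: ¬(U → (M ∧ ¬N))

¬N = ¬F = T
M ∧ ¬N = T ∧ T = T
U → (M ∧ ¬N) = F → T = T
¬(U → (M ∧ ¬N)) = ¬T = F
Hence #2 is false.

#3: Parsed as (U → ¬N) ⊕ ¬M

¬N = ¬F = T
U → ¬N = F → T = T
¬M = ¬T = F
(U → ¬N) ⊕ ¬M = T ⊕ F = T
Hence #3 is true.

True statements: 2 (#1, #3).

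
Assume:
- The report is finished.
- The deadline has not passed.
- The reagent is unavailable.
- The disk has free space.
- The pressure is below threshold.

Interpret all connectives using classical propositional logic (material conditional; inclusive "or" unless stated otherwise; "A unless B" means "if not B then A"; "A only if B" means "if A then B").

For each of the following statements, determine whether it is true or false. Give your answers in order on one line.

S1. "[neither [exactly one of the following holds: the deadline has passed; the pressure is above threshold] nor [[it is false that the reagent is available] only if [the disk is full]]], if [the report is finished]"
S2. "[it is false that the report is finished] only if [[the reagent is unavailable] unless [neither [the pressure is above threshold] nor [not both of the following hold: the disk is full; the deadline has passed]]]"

Let P = "the report is finished" (T), Q = "the deadline has passed" (F), U = "the pressure is above threshold" (F), R = "the reagent is available" (F), S = "the disk is full" (F).

S1: Parsed as P → ((Q ⊕ U) ↓ (¬R → S))

Q ⊕ U = F ⊕ F = F
¬R = ¬F = T
¬R → S = T → F = F
(Q ⊕ U) ↓ (¬R → S) = F ↓ F = T
P → ((Q ⊕ U) ↓ (¬R → S)) = T → T = T
Hence S1 is true.

S2: This is ¬P → (¬R ∨ (U ↓ (S ↑ Q))).

¬P = ¬T = F
¬R = ¬F = T
S ↑ Q = F ↑ F = T
U ↓ (S ↑ Q) = F ↓ T = F
¬R ∨ (U ↓ (S ↑ Q)) = T ∨ F = T
¬P → (¬R ∨ (U ↓ (S ↑ Q))) = F → T = T
Hence S2 is true.

S1 true, S2 true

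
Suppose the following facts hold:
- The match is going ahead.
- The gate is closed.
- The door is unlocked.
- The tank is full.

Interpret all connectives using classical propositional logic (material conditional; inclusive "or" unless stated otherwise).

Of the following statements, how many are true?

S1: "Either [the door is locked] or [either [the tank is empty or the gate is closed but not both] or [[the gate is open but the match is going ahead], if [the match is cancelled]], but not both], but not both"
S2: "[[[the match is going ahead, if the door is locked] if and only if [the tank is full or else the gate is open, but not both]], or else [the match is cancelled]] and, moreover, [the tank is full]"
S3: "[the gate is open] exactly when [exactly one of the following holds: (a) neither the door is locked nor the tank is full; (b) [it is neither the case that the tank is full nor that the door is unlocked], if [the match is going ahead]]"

Let R = "the door is locked" (False), S = "the tank is full" (True), Q = "the gate is open" (False), P = "the match is cancelled" (False).

S1: In symbols: R xor ((not S xor not Q) xor (P -> (Q and not P)))

not S = not True = False
not Q = not False = True
not S xor not Q = False xor True = True
not P = not False = True
Q and not P = False and True = False
P -> (Q and not P) = False -> False = True
(not S xor not Q) xor (P -> (Q and not P)) = True xor True = False
R xor ((not S xor not Q) xor (P -> (Q and not P))) = False xor False = False
Hence S1 is false.

S2: In symbols: (((R -> not P) iff (S xor Q)) or P) and S

not P = not False = True
R -> not P = False -> True = True
S xor Q = True xor False = True
(R -> not P) iff (S xor Q) = True iff True = True
((R -> not P) iff (S xor Q)) or P = True or False = True
(((R -> not P) iff (S xor Q)) or P) and S = True and True = True
Hence S2 is true.

S3: This is Q iff ((R nor S) xor (not P -> (S nor not R))).

R nor S = False nor True = False
not P = not False = True
not R = not False = True
S nor not R = True nor True = False
not P -> (S nor not R) = True -> False = False
(R nor S) xor (not P -> (S nor not R)) = False xor False = False
Q iff ((R nor S) xor (not P -> (S nor not R))) = False iff False = True
Thus S3 is true.

Count: 2.

2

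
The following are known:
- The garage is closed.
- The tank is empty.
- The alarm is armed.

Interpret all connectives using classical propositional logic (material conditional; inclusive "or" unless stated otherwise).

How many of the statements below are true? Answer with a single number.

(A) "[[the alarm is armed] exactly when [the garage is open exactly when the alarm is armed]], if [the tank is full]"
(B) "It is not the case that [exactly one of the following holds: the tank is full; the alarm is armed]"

1

Let Q = "the tank is full" (False), R = "the alarm is armed" (True), P = "the garage is closed" (True).

(A): In symbols: Q -> (R iff (not P iff R))

not P = not True = False
not P iff R = False iff True = False
R iff (not P iff R) = True iff False = False
Q -> (R iff (not P iff R)) = False -> False = True
So (A) is true.

(B): Parsed as not (Q xor R)

Q xor R = False xor True = True
not (Q xor R) = not True = False
So (B) is false.

Count: 1.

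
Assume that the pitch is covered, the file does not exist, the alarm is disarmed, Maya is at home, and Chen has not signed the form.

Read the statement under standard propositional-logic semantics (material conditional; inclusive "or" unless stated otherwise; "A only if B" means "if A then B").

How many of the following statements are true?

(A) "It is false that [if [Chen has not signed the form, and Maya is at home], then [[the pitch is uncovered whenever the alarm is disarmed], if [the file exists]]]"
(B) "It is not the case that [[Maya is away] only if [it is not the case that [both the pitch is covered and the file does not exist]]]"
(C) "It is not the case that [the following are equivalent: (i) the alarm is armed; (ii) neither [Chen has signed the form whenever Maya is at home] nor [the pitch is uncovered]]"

Let U = "Chen has signed the form" (F), S = "Maya is at home" (T), Q = "the file exists" (F), R = "the alarm is armed" (F), P = "the pitch is covered" (T).

(A): Parsed as ~((~U & S) -> (Q -> (~R -> ~P)))

~U = ~F = T
~U & S = T & T = T
~R = ~F = T
~P = ~T = F
~R -> ~P = T -> F = F
Q -> (~R -> ~P) = F -> F = T
(~U & S) -> (Q -> (~R -> ~P)) = T -> T = T
~((~U & S) -> (Q -> (~R -> ~P))) = ~T = F
Thus (A) is false.

(B): In symbols: ~(~S -> ~(P & ~Q))

~S = ~T = F
~Q = ~F = T
P & ~Q = T & T = T
~(P & ~Q) = ~T = F
~S -> ~(P & ~Q) = F -> F = T
~(~S -> ~(P & ~Q)) = ~T = F
So (B) is false.

(C): In symbols: ~(R <-> ((S -> U) nor ~P))

S -> U = T -> F = F
~P = ~T = F
(S -> U) nor ~P = F nor F = T
R <-> ((S -> U) nor ~P) = F <-> T = F
~(R <-> ((S -> U) nor ~P)) = ~F = T
So (C) is true.

1 of the 3 statements is true ((C)).

1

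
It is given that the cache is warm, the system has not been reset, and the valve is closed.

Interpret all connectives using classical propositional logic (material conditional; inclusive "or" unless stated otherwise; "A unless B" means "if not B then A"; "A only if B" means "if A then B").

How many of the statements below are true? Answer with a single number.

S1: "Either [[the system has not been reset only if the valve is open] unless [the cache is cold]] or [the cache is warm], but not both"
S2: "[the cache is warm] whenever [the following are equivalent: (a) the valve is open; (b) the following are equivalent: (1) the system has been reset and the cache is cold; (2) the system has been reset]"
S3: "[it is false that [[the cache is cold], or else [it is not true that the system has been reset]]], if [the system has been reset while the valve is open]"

Let G = "the system has been reset" (False), V = "the valve is open" (False), K = "the cache is warm" (True).

S1: Parsed as ((not G -> V) or not K) xor K

not G = not False = True
not G -> V = True -> False = False
not K = not True = False
(not G -> V) or not K = False or False = False
((not G -> V) or not K) xor K = False xor True = True
Hence S1 is true.

S2: Parsed as (V iff ((G and not K) iff G)) -> K

not K = not True = False
G and not K = False and False = False
(G and not K) iff G = False iff False = True
V iff ((G and not K) iff G) = False iff True = False
(V iff ((G and not K) iff G)) -> K = False -> True = True
So S2 is true.

S3: This is (G and V) -> not (not K or not G).

G and V = False and False = False
not K = not True = False
not G = not False = True
not K or not G = False or True = True
not (not K or not G) = not True = False
(G and V) -> not (not K or not G) = False -> False = True
So S3 is true.

3 of the 3 statements are true (S1, S2, S3).

3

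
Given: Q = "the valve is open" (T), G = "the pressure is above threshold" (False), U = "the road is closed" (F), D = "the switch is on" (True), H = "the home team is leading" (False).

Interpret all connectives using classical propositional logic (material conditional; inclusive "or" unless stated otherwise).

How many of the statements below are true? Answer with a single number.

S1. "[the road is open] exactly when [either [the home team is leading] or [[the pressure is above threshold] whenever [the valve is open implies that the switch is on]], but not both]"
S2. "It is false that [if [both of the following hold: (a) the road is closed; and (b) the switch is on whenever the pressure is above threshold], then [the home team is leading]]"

0

S1: This is ~U <-> (H xor ((Q -> D) -> G)).

~U = ~F = T
Q -> D = T -> T = T
(Q -> D) -> G = T -> F = F
H xor ((Q -> D) -> G) = F xor F = F
~U <-> (H xor ((Q -> D) -> G)) = T <-> F = F
So S1 is false.

S2: This is ~((U & (G -> D)) -> H).

G -> D = F -> T = T
U & (G -> D) = F & T = F
(U & (G -> D)) -> H = F -> F = T
~((U & (G -> D)) -> H) = ~T = F
Thus S2 is false.

0 of the 2 statements are true (none).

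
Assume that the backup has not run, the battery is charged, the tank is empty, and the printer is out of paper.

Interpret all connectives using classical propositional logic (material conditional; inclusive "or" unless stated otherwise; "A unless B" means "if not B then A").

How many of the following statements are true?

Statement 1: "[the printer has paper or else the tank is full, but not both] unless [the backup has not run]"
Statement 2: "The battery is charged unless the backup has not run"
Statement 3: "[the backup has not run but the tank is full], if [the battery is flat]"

3

Let D = "the printer has paper" (False), K = "the tank is full" (False), V = "the backup has run" (False), U = "the battery is charged" (True).

Statement 1: This is (D xor K) or not V.

D xor K = False xor False = False
not V = not False = True
(D xor K) or not V = False or True = True
Hence Statement 1 is true.

Statement 2: Parsed as U or not V

not V = not False = True
U or not V = True or True = True
Hence Statement 2 is true.

Statement 3: Parsed as not U -> (not V and K)

not U = not True = False
not V = not False = True
not V and K = True and False = False
not U -> (not V and K) = False -> False = True
Thus Statement 3 is true.

True statements: 3.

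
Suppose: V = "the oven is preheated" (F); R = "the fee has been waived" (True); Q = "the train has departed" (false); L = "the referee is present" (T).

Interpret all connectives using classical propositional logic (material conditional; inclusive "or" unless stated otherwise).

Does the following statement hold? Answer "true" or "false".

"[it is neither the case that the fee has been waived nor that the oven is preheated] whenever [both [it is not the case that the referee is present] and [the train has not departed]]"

Values: L=True, Q=False, R=True, V=False.
Parsed as (not L and not Q) -> (R nor V)

not L = not True = False
not Q = not False = True
not L and not Q = False and True = False
R nor V = True nor False = False
(not L and not Q) -> (R nor V) = False -> False = True

True.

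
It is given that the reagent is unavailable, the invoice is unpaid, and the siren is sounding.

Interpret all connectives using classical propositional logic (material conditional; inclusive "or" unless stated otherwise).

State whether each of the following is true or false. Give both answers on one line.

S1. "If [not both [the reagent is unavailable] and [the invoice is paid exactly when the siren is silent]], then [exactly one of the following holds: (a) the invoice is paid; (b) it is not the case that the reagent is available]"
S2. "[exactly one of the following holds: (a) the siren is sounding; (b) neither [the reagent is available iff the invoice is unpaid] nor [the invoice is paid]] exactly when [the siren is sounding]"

Let P = "the reagent is available" (False), Q = "the invoice is paid" (False), R = "the siren is sounding" (True).

S1: This is (not P nand (Q iff not R)) -> (Q xor not P).

not P = not False = True
not R = not True = False
Q iff not R = False iff False = True
not P nand (Q iff not R) = True nand True = False
not P = not False = True
Q xor not P = False xor True = True
(not P nand (Q iff not R)) -> (Q xor not P) = False -> True = True
Hence S1 is true.

S2: Parsed as (R xor ((P iff not Q) nor Q)) iff R

not Q = not False = True
P iff not Q = False iff True = False
(P iff not Q) nor Q = False nor False = True
R xor ((P iff not Q) nor Q) = True xor True = False
(R xor ((P iff not Q) nor Q)) iff R = False iff True = False
Thus S2 is false.

S1 true / S2 false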